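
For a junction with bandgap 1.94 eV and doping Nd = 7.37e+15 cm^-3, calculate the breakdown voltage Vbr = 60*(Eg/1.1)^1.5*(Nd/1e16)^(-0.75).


Step 1: Eg/1.1 = 1.94/1.1 = 1.763636
Step 2: (Eg/1.1)^1.5 = 1.763636^1.5 = 2.342143
Step 3: (Nd/1e16)^(-0.75) = (0.737)^(-0.75) = 1.257186
Step 4: Vbr = 60 * 2.342143 * 1.257186 = 176.7 V

176.7


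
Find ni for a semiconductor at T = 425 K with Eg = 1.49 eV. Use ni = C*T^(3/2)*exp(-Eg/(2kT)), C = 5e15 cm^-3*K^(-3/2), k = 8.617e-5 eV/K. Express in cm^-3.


Step 1: Compute kT = 8.617e-5 * 425 = 0.03662225 eV
Step 2: Exponent = -Eg/(2kT) = -1.49/(2*0.03662225) = -20.34282
Step 3: T^(3/2) = 425^1.5 = 8761.60
Step 4: ni = 5e15 * 8761.60 * exp(-20.34282) = 6.41e+10 cm^-3

6.41e+10


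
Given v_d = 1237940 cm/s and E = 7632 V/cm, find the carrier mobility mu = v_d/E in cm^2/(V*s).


Step 1: mu = v_d / E
Step 2: mu = 1237940 / 7632
Step 3: mu = 162.2 cm^2/(V*s)

162.2


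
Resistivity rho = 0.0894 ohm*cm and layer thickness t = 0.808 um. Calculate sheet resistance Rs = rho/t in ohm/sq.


Step 1: Convert thickness to cm: t = 0.808 um = 8.0800e-05 cm
Step 2: Rs = rho / t = 0.0894 / 8.0800e-05
Step 3: Rs = 1106.4 ohm/sq

1106.4


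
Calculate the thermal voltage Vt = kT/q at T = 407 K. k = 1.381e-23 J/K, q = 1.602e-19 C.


Step 1: kT = 1.381e-23 * 407 = 5.62067e-21 J
Step 2: Vt = kT/q = 5.62067e-21 / 1.602e-19
Step 3: Vt = 0.03509 V

0.03509


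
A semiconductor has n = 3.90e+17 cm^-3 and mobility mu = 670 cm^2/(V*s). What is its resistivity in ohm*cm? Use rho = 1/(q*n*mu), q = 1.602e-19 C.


Step 1: sigma = q * n * mu = 1.602e-19 * 3.90e+17 * 670 = 4.18603e+01 S/cm
Step 2: rho = 1 / sigma = 1 / 4.18603e+01 = 0.02389 ohm*cm

0.02389


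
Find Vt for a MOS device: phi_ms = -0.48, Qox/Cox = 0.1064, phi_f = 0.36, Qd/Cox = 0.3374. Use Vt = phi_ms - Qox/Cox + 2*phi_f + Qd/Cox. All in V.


Step 1: Vt = phi_ms - Qox/Cox + 2*phi_f + Qd/Cox
Step 2: Vt = -0.48 - 0.1064 + 2*0.36 + 0.3374
Step 3: Vt = -0.48 - 0.1064 + 0.72 + 0.3374
Step 4: Vt = 0.471 V

0.471


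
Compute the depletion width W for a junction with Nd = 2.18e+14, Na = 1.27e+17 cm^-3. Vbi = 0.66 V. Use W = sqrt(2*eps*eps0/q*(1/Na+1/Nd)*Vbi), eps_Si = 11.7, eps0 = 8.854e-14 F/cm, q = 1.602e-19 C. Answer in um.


Step 1: 1/Na + 1/Nd = 1/1.27e+17 + 1/2.18e+14 = 4.59503e-15
Step 2: 2*eps*eps0/q = 2*11.7*8.854e-14/1.602e-19 = 1.293281e+07
Step 3: W^2 = 1.293281e+07 * 4.59503e-15 * 0.66 = 3.92216e-08
Step 4: W = sqrt(3.92216e-08) = 1.980e-04 cm = 1.98 um

1.98


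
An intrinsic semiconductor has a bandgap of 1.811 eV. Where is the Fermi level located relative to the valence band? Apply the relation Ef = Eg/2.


Step 1: For an intrinsic semiconductor, the Fermi level sits at midgap.
Step 2: Ef = Eg / 2 = 1.811 / 2 = 0.9055 eV

0.9055


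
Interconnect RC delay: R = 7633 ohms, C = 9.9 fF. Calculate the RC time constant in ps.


Step 1: tau = R * C
Step 2: tau = 7633 * 9.9 fF = 7633 * 9.9e-15 F
Step 3: tau = 7.55667e-11 s = 75.5667 ps

75.5667


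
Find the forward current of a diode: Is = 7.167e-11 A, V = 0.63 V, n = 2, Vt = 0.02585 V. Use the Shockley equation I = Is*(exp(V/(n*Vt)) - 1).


Step 1: V/(n*Vt) = 0.63/(2*0.02585) = 12.1857
Step 2: exp(12.1857) = 1.9597e+05
Step 3: I = 7.167e-11 * (1.9597e+05 - 1) = 1.40e-05 A

1.40e-05


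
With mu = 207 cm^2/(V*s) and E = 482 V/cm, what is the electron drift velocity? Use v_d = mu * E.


Step 1: v_d = mu * E
Step 2: v_d = 207 * 482 = 99774
Step 3: v_d = 9.98e+04 cm/s

9.98e+04


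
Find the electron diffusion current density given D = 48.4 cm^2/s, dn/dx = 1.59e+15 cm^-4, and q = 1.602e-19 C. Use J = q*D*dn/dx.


Step 1: J = q * D * (dn/dx)
Step 2: J = 1.602e-19 * 48.4 * 1.59e+15
Step 3: J = 1.23e-02 A/cm^2

1.23e-02


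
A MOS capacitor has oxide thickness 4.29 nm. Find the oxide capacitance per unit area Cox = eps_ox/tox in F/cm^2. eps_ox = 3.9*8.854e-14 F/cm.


Step 1: eps_ox = 3.9 * 8.854e-14 = 3.45306e-13 F/cm
Step 2: tox in cm = 4.29 nm * 1e-7 = 4.2900e-07 cm
Step 3: Cox = 3.45306e-13 / 4.2900e-07 = 8.05e-07 F/cm^2

8.05e-07


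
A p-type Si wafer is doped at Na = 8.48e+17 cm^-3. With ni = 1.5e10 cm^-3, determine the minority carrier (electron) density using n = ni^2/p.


Step 1: Majority hole concentration p ≈ Na = 8.48e+17 cm^-3
Step 2: n = ni^2 / Na = (1.5e10)^2 / 8.48e+17
Step 3: n = 2.65e+02 cm^-3

2.65e+02


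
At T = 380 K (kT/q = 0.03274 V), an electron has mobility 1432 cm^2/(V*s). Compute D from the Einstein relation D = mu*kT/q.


Step 1: D = mu * (kT/q)
Step 2: D = 1432 * 0.03274
Step 3: D = 46.88 cm^2/s

46.88


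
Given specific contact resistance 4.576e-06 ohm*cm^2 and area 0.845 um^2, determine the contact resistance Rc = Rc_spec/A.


Step 1: Convert area to cm^2: 0.845 um^2 = 8.4500e-09 cm^2
Step 2: Rc = Rc_spec / A = 4.576e-06 / 8.4500e-09
Step 3: Rc = 5.42e+02 ohms

5.42e+02


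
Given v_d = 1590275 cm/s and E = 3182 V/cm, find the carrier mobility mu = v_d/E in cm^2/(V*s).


Step 1: mu = v_d / E
Step 2: mu = 1590275 / 3182
Step 3: mu = 499.77 cm^2/(V*s)

499.77


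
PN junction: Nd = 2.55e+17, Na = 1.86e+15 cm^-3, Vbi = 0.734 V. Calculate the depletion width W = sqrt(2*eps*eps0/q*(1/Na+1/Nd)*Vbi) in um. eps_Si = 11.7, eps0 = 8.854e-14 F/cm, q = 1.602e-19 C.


Step 1: 1/Na + 1/Nd = 1/1.86e+15 + 1/2.55e+17 = 5.41556e-16
Step 2: 2*eps*eps0/q = 2*11.7*8.854e-14/1.602e-19 = 1.293281e+07
Step 3: W^2 = 1.293281e+07 * 5.41556e-16 * 0.734 = 5.14082e-09
Step 4: W = sqrt(5.14082e-09) = 7.170e-05 cm = 0.717 um

0.717


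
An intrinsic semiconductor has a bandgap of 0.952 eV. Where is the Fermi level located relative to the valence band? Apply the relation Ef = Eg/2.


Step 1: For an intrinsic semiconductor, the Fermi level sits at midgap.
Step 2: Ef = Eg / 2 = 0.952 / 2 = 0.476 eV

0.476


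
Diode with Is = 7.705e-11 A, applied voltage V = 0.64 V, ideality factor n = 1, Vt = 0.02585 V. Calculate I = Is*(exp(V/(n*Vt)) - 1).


Step 1: V/(n*Vt) = 0.64/(1*0.02585) = 24.7582
Step 2: exp(24.7582) = 5.6539e+10
Step 3: I = 7.705e-11 * (5.6539e+10 - 1) = 4.36e+00 A

4.36e+00


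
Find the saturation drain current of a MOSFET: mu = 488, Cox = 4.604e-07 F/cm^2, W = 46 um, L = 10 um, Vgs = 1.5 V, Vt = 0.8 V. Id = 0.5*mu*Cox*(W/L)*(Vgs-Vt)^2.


Step 1: Overdrive voltage Vov = Vgs - Vt = 1.5 - 0.8 = 0.7 V
Step 2: W/L = 46/10 = 4.6
Step 3: Id = 0.5 * 488 * 4.604e-07 * 4.6 * 0.7^2
Step 4: Id = 2.53e-04 A

2.53e-04


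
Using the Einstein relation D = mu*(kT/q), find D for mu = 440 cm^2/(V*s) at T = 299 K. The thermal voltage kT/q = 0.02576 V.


Step 1: D = mu * (kT/q)
Step 2: D = 440 * 0.02576
Step 3: D = 11.33 cm^2/s

11.33


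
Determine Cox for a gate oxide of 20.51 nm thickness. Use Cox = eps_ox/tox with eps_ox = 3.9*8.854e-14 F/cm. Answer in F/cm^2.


Step 1: eps_ox = 3.9 * 8.854e-14 = 3.45306e-13 F/cm
Step 2: tox in cm = 20.51 nm * 1e-7 = 2.0510e-06 cm
Step 3: Cox = 3.45306e-13 / 2.0510e-06 = 1.68e-07 F/cm^2

1.68e-07


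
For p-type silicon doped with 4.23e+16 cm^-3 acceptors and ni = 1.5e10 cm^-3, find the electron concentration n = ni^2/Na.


Step 1: Majority hole concentration p ≈ Na = 4.23e+16 cm^-3
Step 2: n = ni^2 / Na = (1.5e10)^2 / 4.23e+16
Step 3: n = 5.32e+03 cm^-3

5.32e+03


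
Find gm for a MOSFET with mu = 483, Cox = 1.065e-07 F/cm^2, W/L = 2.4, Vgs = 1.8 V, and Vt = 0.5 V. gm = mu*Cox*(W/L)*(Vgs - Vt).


Step 1: Vov = Vgs - Vt = 1.8 - 0.5 = 1.3 V
Step 2: gm = mu * Cox * (W/L) * Vov
Step 3: gm = 483 * 1.065e-07 * 2.4 * 1.3 = 1.60e-04 S

1.60e-04


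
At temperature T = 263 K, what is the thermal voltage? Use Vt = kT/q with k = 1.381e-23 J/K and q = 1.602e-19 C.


Step 1: kT = 1.381e-23 * 263 = 3.63203e-21 J
Step 2: Vt = kT/q = 3.63203e-21 / 1.602e-19
Step 3: Vt = 0.02267 V

0.02267


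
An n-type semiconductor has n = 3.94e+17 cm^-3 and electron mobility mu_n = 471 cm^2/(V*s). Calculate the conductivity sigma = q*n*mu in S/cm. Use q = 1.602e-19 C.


Step 1: sigma = q * n * mu
Step 2: sigma = 1.602e-19 * 3.94e+17 * 471
Step 3: sigma = 2.973e+01 S/cm

2.973e+01


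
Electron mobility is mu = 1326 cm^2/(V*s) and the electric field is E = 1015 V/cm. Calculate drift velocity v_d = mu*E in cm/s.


Step 1: v_d = mu * E
Step 2: v_d = 1326 * 1015 = 1345890
Step 3: v_d = 1.35e+06 cm/s

1.35e+06


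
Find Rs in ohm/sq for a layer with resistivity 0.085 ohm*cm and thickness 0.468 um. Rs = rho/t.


Step 1: Convert thickness to cm: t = 0.468 um = 4.6800e-05 cm
Step 2: Rs = rho / t = 0.085 / 4.6800e-05
Step 3: Rs = 1816.2 ohm/sq

1816.2


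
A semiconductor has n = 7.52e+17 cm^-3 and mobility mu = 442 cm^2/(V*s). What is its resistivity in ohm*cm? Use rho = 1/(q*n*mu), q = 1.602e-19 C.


Step 1: sigma = q * n * mu = 1.602e-19 * 7.52e+17 * 442 = 5.32479e+01 S/cm
Step 2: rho = 1 / sigma = 1 / 5.32479e+01 = 0.01878 ohm*cm

0.01878


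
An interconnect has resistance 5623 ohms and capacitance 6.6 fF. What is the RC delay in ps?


Step 1: tau = R * C
Step 2: tau = 5623 * 6.6 fF = 5623 * 6.6e-15 F
Step 3: tau = 3.71118e-11 s = 37.1118 ps

37.1118


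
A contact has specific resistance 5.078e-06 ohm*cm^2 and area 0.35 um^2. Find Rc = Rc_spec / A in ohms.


Step 1: Convert area to cm^2: 0.35 um^2 = 3.5000e-09 cm^2
Step 2: Rc = Rc_spec / A = 5.078e-06 / 3.5000e-09
Step 3: Rc = 1.45e+03 ohms

1.45e+03


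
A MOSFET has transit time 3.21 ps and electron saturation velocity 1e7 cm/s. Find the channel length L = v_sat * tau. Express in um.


Step 1: tau in seconds = 3.21 ps * 1e-12 = 3.2100e-12 s
Step 2: L = v_sat * tau = 1e7 * 3.2100e-12 = 3.2100e-05 cm
Step 3: L in um = 3.2100e-05 * 1e4 = 0.321 um

0.321


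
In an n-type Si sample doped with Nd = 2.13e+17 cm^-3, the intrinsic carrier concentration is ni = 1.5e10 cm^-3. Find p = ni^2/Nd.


Step 1: Since Nd >> ni, n ≈ Nd = 2.13e+17 cm^-3
Step 2: p = ni^2 / n = (1.5e10)^2 / 2.13e+17
Step 3: p = 2.25e20 / 2.13e+17 = 1.06e+03 cm^-3

1.06e+03


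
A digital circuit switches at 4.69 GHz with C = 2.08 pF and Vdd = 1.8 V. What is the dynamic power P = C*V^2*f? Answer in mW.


Step 1: V^2 = 1.8^2 = 3.24 V^2
Step 2: P = C*V^2*f = 2.08e-12 F * 3.24 * 4.69e9 Hz
Step 3: P = 3.1606848e-02 W
Step 4: P = 31.607 mW

31.607


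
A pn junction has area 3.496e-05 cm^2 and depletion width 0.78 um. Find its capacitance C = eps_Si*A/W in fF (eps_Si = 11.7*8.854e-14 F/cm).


Step 1: eps_Si = 11.7 * 8.854e-14 = 1.035918e-12 F/cm
Step 2: W in cm = 0.78 * 1e-4 = 7.80e-05 cm
Step 3: C = 1.035918e-12 * 3.496e-05 / 7.80e-05 = 4.643038e-13 F
Step 4: C = 464.3 fF

464.3


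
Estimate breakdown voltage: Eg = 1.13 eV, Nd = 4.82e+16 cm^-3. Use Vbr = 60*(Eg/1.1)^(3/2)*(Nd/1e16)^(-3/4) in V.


Step 1: Eg/1.1 = 1.13/1.1 = 1.027273
Step 2: (Eg/1.1)^1.5 = 1.027273^1.5 = 1.041187
Step 3: (Nd/1e16)^(-0.75) = (4.82)^(-0.75) = 0.307408
Step 4: Vbr = 60 * 1.041187 * 0.307408 = 19.2 V

19.2


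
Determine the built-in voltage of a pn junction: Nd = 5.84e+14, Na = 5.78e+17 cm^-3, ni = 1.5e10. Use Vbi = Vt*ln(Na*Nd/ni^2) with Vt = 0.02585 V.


Step 1: Compute Na*Nd/ni^2 = 5.78e+17 * 5.84e+14 / (1.5e10)^2 = 1.5002e+12
Step 2: ln(1.5002e+12) = 28.0366
Step 3: Vbi = 0.02585 * 28.0366 = 0.725 V

0.725


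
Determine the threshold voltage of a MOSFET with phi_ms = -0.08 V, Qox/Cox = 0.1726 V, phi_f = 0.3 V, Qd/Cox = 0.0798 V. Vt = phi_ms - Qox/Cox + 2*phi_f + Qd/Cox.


Step 1: Vt = phi_ms - Qox/Cox + 2*phi_f + Qd/Cox
Step 2: Vt = -0.08 - 0.1726 + 2*0.3 + 0.0798
Step 3: Vt = -0.08 - 0.1726 + 0.6 + 0.0798
Step 4: Vt = 0.4272 V

0.4272


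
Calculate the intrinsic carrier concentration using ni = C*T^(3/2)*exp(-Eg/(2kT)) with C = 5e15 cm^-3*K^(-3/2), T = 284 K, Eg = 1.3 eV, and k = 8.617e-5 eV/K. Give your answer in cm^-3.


Step 1: Compute kT = 8.617e-5 * 284 = 0.02447228 eV
Step 2: Exponent = -Eg/(2kT) = -1.3/(2*0.02447228) = -26.56066
Step 3: T^(3/2) = 284^1.5 = 4786.05
Step 4: ni = 5e15 * 4786.05 * exp(-26.56066) = 6.98e+07 cm^-3

6.98e+07


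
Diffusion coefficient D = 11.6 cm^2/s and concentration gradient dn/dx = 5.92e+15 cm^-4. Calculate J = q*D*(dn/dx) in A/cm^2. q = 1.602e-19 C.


Step 1: J = q * D * (dn/dx)
Step 2: J = 1.602e-19 * 11.6 * 5.92e+15
Step 3: J = 1.10e-02 A/cm^2

1.10e-02


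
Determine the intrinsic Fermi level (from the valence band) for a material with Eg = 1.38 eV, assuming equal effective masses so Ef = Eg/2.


Step 1: For an intrinsic semiconductor, the Fermi level sits at midgap.
Step 2: Ef = Eg / 2 = 1.38 / 2 = 0.69 eV

0.69


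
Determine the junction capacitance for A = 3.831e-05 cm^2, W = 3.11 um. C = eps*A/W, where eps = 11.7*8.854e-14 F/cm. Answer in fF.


Step 1: eps_Si = 11.7 * 8.854e-14 = 1.035918e-12 F/cm
Step 2: W in cm = 3.11 * 1e-4 = 3.11e-04 cm
Step 3: C = 1.035918e-12 * 3.831e-05 / 3.11e-04 = 1.276078e-13 F
Step 4: C = 127.61 fF

127.61


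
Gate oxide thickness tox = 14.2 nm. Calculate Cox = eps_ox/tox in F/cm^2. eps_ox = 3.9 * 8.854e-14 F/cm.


Step 1: eps_ox = 3.9 * 8.854e-14 = 3.45306e-13 F/cm
Step 2: tox in cm = 14.2 nm * 1e-7 = 1.4200e-06 cm
Step 3: Cox = 3.45306e-13 / 1.4200e-06 = 2.43e-07 F/cm^2

2.43e-07


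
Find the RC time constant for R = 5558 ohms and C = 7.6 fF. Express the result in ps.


Step 1: tau = R * C
Step 2: tau = 5558 * 7.6 fF = 5558 * 7.6e-15 F
Step 3: tau = 4.22408e-11 s = 42.2408 ps

42.2408


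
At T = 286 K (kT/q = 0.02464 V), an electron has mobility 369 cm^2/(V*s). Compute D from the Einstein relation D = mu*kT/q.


Step 1: D = mu * (kT/q)
Step 2: D = 369 * 0.02464
Step 3: D = 9.09 cm^2/s

9.09


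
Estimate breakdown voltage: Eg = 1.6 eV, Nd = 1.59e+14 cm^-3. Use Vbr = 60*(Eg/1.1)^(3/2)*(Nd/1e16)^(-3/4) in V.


Step 1: Eg/1.1 = 1.6/1.1 = 1.454545
Step 2: (Eg/1.1)^1.5 = 1.454545^1.5 = 1.754247
Step 3: (Nd/1e16)^(-0.75) = (0.0159)^(-0.75) = 22.333262
Step 4: Vbr = 60 * 1.754247 * 22.333262 = 2350.7 V

2350.7


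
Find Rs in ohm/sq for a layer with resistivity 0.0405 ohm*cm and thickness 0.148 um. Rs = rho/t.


Step 1: Convert thickness to cm: t = 0.148 um = 1.4800e-05 cm
Step 2: Rs = rho / t = 0.0405 / 1.4800e-05
Step 3: Rs = 2736.5 ohm/sq

2736.5


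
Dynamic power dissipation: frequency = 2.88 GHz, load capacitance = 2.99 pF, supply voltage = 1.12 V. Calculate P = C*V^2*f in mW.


Step 1: V^2 = 1.12^2 = 1.2544 V^2
Step 2: P = C*V^2*f = 2.99e-12 F * 1.2544 * 2.88e9 Hz
Step 3: P = 1.080188928e-02 W
Step 4: P = 10.802 mW

10.802


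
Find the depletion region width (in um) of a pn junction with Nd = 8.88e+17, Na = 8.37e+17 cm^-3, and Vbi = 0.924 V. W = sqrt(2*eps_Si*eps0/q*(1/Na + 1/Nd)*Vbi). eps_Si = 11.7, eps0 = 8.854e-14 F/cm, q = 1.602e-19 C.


Step 1: 1/Na + 1/Nd = 1/8.37e+17 + 1/8.88e+17 = 2.32087e-18
Step 2: 2*eps*eps0/q = 2*11.7*8.854e-14/1.602e-19 = 1.293281e+07
Step 3: W^2 = 1.293281e+07 * 2.32087e-18 * 0.924 = 2.77342e-11
Step 4: W = sqrt(2.77342e-11) = 5.266e-06 cm = 0.05266 um

0.05266


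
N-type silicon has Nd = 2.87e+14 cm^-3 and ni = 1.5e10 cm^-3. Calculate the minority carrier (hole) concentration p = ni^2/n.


Step 1: Since Nd >> ni, n ≈ Nd = 2.87e+14 cm^-3
Step 2: p = ni^2 / n = (1.5e10)^2 / 2.87e+14
Step 3: p = 2.25e20 / 2.87e+14 = 7.84e+05 cm^-3

7.84e+05


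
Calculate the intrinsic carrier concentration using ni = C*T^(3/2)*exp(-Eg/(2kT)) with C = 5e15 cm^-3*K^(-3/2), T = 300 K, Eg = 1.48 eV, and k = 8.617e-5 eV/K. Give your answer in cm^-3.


Step 1: Compute kT = 8.617e-5 * 300 = 0.025851 eV
Step 2: Exponent = -Eg/(2kT) = -1.48/(2*0.025851) = -28.62559
Step 3: T^(3/2) = 300^1.5 = 5196.15
Step 4: ni = 5e15 * 5196.15 * exp(-28.62559) = 9.61e+06 cm^-3

9.61e+06


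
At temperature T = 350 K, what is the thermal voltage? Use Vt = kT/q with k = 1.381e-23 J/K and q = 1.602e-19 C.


Step 1: kT = 1.381e-23 * 350 = 4.8335e-21 J
Step 2: Vt = kT/q = 4.8335e-21 / 1.602e-19
Step 3: Vt = 0.03017 V

0.03017


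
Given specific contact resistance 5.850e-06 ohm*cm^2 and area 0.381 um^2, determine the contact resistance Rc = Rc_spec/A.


Step 1: Convert area to cm^2: 0.381 um^2 = 3.8100e-09 cm^2
Step 2: Rc = Rc_spec / A = 5.850e-06 / 3.8100e-09
Step 3: Rc = 1.54e+03 ohms

1.54e+03


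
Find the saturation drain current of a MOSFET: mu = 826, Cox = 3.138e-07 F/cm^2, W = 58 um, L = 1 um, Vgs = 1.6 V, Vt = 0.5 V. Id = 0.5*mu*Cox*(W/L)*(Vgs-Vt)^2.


Step 1: Overdrive voltage Vov = Vgs - Vt = 1.6 - 0.5 = 1.1 V
Step 2: W/L = 58/1 = 58
Step 3: Id = 0.5 * 826 * 3.138e-07 * 58 * 1.1^2
Step 4: Id = 9.10e-03 A

9.10e-03


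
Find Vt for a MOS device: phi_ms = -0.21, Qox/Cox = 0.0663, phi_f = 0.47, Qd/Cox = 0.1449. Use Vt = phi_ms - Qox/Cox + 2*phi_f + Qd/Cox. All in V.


Step 1: Vt = phi_ms - Qox/Cox + 2*phi_f + Qd/Cox
Step 2: Vt = -0.21 - 0.0663 + 2*0.47 + 0.1449
Step 3: Vt = -0.21 - 0.0663 + 0.94 + 0.1449
Step 4: Vt = 0.8086 V

0.8086


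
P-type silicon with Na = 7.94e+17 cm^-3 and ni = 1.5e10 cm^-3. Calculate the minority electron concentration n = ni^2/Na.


Step 1: Majority hole concentration p ≈ Na = 7.94e+17 cm^-3
Step 2: n = ni^2 / Na = (1.5e10)^2 / 7.94e+17
Step 3: n = 2.83e+02 cm^-3

2.83e+02


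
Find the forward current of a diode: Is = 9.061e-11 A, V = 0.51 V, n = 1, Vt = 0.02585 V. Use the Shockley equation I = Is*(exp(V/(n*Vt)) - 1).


Step 1: V/(n*Vt) = 0.51/(1*0.02585) = 19.7292
Step 2: exp(19.7292) = 3.7007e+08
Step 3: I = 9.061e-11 * (3.7007e+08 - 1) = 3.35e-02 A

3.35e-02


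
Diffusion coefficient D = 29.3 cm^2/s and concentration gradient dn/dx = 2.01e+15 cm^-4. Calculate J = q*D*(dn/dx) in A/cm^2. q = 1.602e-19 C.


Step 1: J = q * D * (dn/dx)
Step 2: J = 1.602e-19 * 29.3 * 2.01e+15
Step 3: J = 9.43e-03 A/cm^2

9.43e-03


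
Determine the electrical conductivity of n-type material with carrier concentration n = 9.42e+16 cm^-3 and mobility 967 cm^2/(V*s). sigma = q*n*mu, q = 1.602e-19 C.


Step 1: sigma = q * n * mu
Step 2: sigma = 1.602e-19 * 9.42e+16 * 967
Step 3: sigma = 1.459e+01 S/cm

1.459e+01


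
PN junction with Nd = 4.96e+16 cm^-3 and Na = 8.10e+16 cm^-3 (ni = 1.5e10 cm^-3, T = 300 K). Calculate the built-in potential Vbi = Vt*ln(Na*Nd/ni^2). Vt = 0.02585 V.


Step 1: Compute Na*Nd/ni^2 = 8.10e+16 * 4.96e+16 / (1.5e10)^2 = 1.7856e+13
Step 2: ln(1.7856e+13) = 30.5134
Step 3: Vbi = 0.02585 * 30.5134 = 0.789 V

0.789


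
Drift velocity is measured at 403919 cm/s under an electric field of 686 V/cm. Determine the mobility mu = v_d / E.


Step 1: mu = v_d / E
Step 2: mu = 403919 / 686
Step 3: mu = 588.8 cm^2/(V*s)

588.8


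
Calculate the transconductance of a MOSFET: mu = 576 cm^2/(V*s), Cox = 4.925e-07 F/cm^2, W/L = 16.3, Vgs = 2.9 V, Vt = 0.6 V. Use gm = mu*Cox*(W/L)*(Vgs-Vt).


Step 1: Vov = Vgs - Vt = 2.9 - 0.6 = 2.3 V
Step 2: gm = mu * Cox * (W/L) * Vov
Step 3: gm = 576 * 4.925e-07 * 16.3 * 2.3 = 1.06e-02 S

1.06e-02


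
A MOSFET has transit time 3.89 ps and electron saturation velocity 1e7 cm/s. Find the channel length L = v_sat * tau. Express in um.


Step 1: tau in seconds = 3.89 ps * 1e-12 = 3.8900e-12 s
Step 2: L = v_sat * tau = 1e7 * 3.8900e-12 = 3.8900e-05 cm
Step 3: L in um = 3.8900e-05 * 1e4 = 0.389 um

0.389


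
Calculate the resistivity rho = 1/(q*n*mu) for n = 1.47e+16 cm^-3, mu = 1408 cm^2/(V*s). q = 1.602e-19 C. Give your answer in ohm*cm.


Step 1: sigma = q * n * mu = 1.602e-19 * 1.47e+16 * 1408 = 3.31576e+00 S/cm
Step 2: rho = 1 / sigma = 1 / 3.31576e+00 = 0.3016 ohm*cm

0.3016


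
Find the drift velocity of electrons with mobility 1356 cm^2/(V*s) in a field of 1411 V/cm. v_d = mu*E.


Step 1: v_d = mu * E
Step 2: v_d = 1356 * 1411 = 1913316
Step 3: v_d = 1.91e+06 cm/s

1.91e+06


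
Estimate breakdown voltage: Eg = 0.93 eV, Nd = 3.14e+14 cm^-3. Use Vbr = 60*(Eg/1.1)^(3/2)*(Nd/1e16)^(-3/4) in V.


Step 1: Eg/1.1 = 0.93/1.1 = 0.845455
Step 2: (Eg/1.1)^1.5 = 0.845455^1.5 = 0.777384
Step 3: (Nd/1e16)^(-0.75) = (0.0314)^(-0.75) = 13.406110
Step 4: Vbr = 60 * 0.777384 * 13.406110 = 625.3 V

625.3


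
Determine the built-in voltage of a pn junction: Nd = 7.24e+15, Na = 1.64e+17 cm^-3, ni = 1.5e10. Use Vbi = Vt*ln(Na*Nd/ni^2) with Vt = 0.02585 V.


Step 1: Compute Na*Nd/ni^2 = 1.64e+17 * 7.24e+15 / (1.5e10)^2 = 5.2772e+12
Step 2: ln(5.2772e+12) = 29.2944
Step 3: Vbi = 0.02585 * 29.2944 = 0.757 V

0.757


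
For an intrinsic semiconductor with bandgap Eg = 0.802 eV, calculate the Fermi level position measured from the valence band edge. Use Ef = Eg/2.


Step 1: For an intrinsic semiconductor, the Fermi level sits at midgap.
Step 2: Ef = Eg / 2 = 0.802 / 2 = 0.401 eV

0.401


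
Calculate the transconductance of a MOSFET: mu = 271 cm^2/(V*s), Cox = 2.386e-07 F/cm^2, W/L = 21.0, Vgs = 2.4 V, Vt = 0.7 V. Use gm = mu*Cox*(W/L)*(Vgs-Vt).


Step 1: Vov = Vgs - Vt = 2.4 - 0.7 = 1.7 V
Step 2: gm = mu * Cox * (W/L) * Vov
Step 3: gm = 271 * 2.386e-07 * 21.0 * 1.7 = 2.31e-03 S

2.31e-03


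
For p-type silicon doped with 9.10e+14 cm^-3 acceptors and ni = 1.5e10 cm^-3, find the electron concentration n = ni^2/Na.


Step 1: Majority hole concentration p ≈ Na = 9.10e+14 cm^-3
Step 2: n = ni^2 / Na = (1.5e10)^2 / 9.10e+14
Step 3: n = 2.47e+05 cm^-3

2.47e+05


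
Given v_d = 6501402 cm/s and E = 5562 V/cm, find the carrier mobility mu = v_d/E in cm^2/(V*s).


Step 1: mu = v_d / E
Step 2: mu = 6501402 / 5562
Step 3: mu = 1168.9 cm^2/(V*s)

1168.9


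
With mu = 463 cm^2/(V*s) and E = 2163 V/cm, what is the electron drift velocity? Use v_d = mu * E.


Step 1: v_d = mu * E
Step 2: v_d = 463 * 2163 = 1001469
Step 3: v_d = 1.00e+06 cm/s

1.00e+06


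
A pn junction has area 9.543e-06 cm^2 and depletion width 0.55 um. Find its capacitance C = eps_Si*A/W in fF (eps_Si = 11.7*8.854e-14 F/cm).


Step 1: eps_Si = 11.7 * 8.854e-14 = 1.035918e-12 F/cm
Step 2: W in cm = 0.55 * 1e-4 = 5.50e-05 cm
Step 3: C = 1.035918e-12 * 9.543e-06 / 5.50e-05 = 1.797412e-13 F
Step 4: C = 179.74 fF

179.74


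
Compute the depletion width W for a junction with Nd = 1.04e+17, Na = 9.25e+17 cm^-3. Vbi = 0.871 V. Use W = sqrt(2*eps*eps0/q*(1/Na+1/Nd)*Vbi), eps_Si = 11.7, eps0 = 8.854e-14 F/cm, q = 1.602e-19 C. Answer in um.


Step 1: 1/Na + 1/Nd = 1/9.25e+17 + 1/1.04e+17 = 1.06965e-17
Step 2: 2*eps*eps0/q = 2*11.7*8.854e-14/1.602e-19 = 1.293281e+07
Step 3: W^2 = 1.293281e+07 * 1.06965e-17 * 0.871 = 1.20490e-10
Step 4: W = sqrt(1.20490e-10) = 1.098e-05 cm = 0.1098 um

0.1098


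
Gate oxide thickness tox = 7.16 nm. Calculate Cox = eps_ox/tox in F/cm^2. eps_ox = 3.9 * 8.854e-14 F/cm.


Step 1: eps_ox = 3.9 * 8.854e-14 = 3.45306e-13 F/cm
Step 2: tox in cm = 7.16 nm * 1e-7 = 7.1600e-07 cm
Step 3: Cox = 3.45306e-13 / 7.1600e-07 = 4.82e-07 F/cm^2

4.82e-07


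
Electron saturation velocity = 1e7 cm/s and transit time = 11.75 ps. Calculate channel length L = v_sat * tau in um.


Step 1: tau in seconds = 11.75 ps * 1e-12 = 1.1750e-11 s
Step 2: L = v_sat * tau = 1e7 * 1.1750e-11 = 1.1750e-04 cm
Step 3: L in um = 1.1750e-04 * 1e4 = 1.175 um

1.175


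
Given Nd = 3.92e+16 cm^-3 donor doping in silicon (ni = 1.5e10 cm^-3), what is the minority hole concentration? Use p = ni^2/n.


Step 1: Since Nd >> ni, n ≈ Nd = 3.92e+16 cm^-3
Step 2: p = ni^2 / n = (1.5e10)^2 / 3.92e+16
Step 3: p = 2.25e20 / 3.92e+16 = 5.74e+03 cm^-3

5.74e+03


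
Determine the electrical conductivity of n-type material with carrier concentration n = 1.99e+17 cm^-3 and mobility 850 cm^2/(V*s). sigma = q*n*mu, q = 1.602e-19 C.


Step 1: sigma = q * n * mu
Step 2: sigma = 1.602e-19 * 1.99e+17 * 850
Step 3: sigma = 2.710e+01 S/cm

2.710e+01


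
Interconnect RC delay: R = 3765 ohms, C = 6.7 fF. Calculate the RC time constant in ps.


Step 1: tau = R * C
Step 2: tau = 3765 * 6.7 fF = 3765 * 6.7e-15 F
Step 3: tau = 2.52255e-11 s = 25.2255 ps

25.2255


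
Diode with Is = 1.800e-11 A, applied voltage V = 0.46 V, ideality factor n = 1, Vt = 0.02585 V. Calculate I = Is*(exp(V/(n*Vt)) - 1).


Step 1: V/(n*Vt) = 0.46/(1*0.02585) = 17.7950
Step 2: exp(17.7950) = 5.3490e+07
Step 3: I = 1.800e-11 * (5.3490e+07 - 1) = 9.63e-04 A

9.63e-04


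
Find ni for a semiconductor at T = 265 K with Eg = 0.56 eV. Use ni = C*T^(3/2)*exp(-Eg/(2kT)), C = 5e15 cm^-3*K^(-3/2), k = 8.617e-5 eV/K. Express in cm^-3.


Step 1: Compute kT = 8.617e-5 * 265 = 0.02283505 eV
Step 2: Exponent = -Eg/(2kT) = -0.56/(2*0.02283505) = -12.26185
Step 3: T^(3/2) = 265^1.5 = 4313.89
Step 4: ni = 5e15 * 4313.89 * exp(-12.26185) = 1.02e+14 cm^-3

1.02e+14


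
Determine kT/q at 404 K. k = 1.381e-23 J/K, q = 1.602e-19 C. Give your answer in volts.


Step 1: kT = 1.381e-23 * 404 = 5.57924e-21 J
Step 2: Vt = kT/q = 5.57924e-21 / 1.602e-19
Step 3: Vt = 0.03483 V

0.03483


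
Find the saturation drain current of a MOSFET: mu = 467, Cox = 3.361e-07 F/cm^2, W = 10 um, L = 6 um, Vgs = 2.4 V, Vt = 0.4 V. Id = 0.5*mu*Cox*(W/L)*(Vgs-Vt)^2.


Step 1: Overdrive voltage Vov = Vgs - Vt = 2.4 - 0.4 = 2.0 V
Step 2: W/L = 10/6 = 1.66667
Step 3: Id = 0.5 * 467 * 3.361e-07 * 1.66667 * 2.0^2
Step 4: Id = 5.23e-04 A

5.23e-04


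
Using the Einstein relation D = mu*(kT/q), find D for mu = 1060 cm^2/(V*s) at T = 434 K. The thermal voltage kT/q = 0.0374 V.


Step 1: D = mu * (kT/q)
Step 2: D = 1060 * 0.0374
Step 3: D = 39.64 cm^2/s

39.64


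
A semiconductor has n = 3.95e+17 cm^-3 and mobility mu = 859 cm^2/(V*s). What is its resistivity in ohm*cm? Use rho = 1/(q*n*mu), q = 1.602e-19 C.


Step 1: sigma = q * n * mu = 1.602e-19 * 3.95e+17 * 859 = 5.43567e+01 S/cm
Step 2: rho = 1 / sigma = 1 / 5.43567e+01 = 0.0184 ohm*cm

0.0184


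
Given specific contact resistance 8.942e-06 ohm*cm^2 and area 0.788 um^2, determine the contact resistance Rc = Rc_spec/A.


Step 1: Convert area to cm^2: 0.788 um^2 = 7.8800e-09 cm^2
Step 2: Rc = Rc_spec / A = 8.942e-06 / 7.8800e-09
Step 3: Rc = 1.13e+03 ohms

1.13e+03


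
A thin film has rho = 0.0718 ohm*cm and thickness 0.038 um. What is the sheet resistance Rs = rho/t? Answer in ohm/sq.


Step 1: Convert thickness to cm: t = 0.038 um = 3.8000e-06 cm
Step 2: Rs = rho / t = 0.0718 / 3.8000e-06
Step 3: Rs = 18894.7 ohm/sq

18894.7


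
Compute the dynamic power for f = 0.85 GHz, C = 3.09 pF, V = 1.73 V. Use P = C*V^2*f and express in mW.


Step 1: V^2 = 1.73^2 = 2.9929 V^2
Step 2: P = C*V^2*f = 3.09e-12 F * 2.9929 * 0.85e9 Hz
Step 3: P = 7.86085185e-03 W
Step 4: P = 7.861 mW

7.861


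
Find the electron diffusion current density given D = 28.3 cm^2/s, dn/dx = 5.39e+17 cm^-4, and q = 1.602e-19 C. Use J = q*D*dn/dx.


Step 1: J = q * D * (dn/dx)
Step 2: J = 1.602e-19 * 28.3 * 5.39e+17
Step 3: J = 2.44e+00 A/cm^2

2.44e+00


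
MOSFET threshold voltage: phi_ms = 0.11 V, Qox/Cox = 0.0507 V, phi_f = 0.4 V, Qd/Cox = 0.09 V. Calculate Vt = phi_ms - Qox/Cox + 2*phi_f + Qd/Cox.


Step 1: Vt = phi_ms - Qox/Cox + 2*phi_f + Qd/Cox
Step 2: Vt = 0.11 - 0.0507 + 2*0.4 + 0.09
Step 3: Vt = 0.11 - 0.0507 + 0.8 + 0.09
Step 4: Vt = 0.9493 V

0.9493


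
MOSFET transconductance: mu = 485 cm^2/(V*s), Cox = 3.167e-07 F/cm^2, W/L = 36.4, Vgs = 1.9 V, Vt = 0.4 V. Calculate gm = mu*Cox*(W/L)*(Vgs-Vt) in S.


Step 1: Vov = Vgs - Vt = 1.9 - 0.4 = 1.5 V
Step 2: gm = mu * Cox * (W/L) * Vov
Step 3: gm = 485 * 3.167e-07 * 36.4 * 1.5 = 8.39e-03 S

8.39e-03


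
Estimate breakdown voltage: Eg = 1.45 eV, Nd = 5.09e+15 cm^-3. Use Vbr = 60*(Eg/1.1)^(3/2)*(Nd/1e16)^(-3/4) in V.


Step 1: Eg/1.1 = 1.45/1.1 = 1.318182
Step 2: (Eg/1.1)^1.5 = 1.318182^1.5 = 1.513433
Step 3: (Nd/1e16)^(-0.75) = (0.509)^(-0.75) = 1.659440
Step 4: Vbr = 60 * 1.513433 * 1.659440 = 150.7 V

150.7


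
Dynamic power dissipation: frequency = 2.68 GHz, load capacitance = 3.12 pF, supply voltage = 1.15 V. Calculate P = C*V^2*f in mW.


Step 1: V^2 = 1.15^2 = 1.3225 V^2
Step 2: P = C*V^2*f = 3.12e-12 F * 1.3225 * 2.68e9 Hz
Step 3: P = 1.1058216e-02 W
Step 4: P = 11.058 mW

11.058


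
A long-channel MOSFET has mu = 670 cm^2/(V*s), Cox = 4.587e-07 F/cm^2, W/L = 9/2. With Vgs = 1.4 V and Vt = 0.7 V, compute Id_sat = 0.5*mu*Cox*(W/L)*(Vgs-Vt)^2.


Step 1: Overdrive voltage Vov = Vgs - Vt = 1.4 - 0.7 = 0.7 V
Step 2: W/L = 9/2 = 4.5
Step 3: Id = 0.5 * 670 * 4.587e-07 * 4.5 * 0.7^2
Step 4: Id = 3.39e-04 A

3.39e-04


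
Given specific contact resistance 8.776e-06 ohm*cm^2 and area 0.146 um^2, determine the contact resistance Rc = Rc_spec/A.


Step 1: Convert area to cm^2: 0.146 um^2 = 1.4600e-09 cm^2
Step 2: Rc = Rc_spec / A = 8.776e-06 / 1.4600e-09
Step 3: Rc = 6.01e+03 ohms

6.01e+03


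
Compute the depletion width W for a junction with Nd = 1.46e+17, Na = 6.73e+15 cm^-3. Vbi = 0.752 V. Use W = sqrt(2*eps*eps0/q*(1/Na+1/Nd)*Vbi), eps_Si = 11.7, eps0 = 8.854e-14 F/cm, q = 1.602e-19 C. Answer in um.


Step 1: 1/Na + 1/Nd = 1/6.73e+15 + 1/1.46e+17 = 1.55438e-16
Step 2: 2*eps*eps0/q = 2*11.7*8.854e-14/1.602e-19 = 1.293281e+07
Step 3: W^2 = 1.293281e+07 * 1.55438e-16 * 0.752 = 1.51171e-09
Step 4: W = sqrt(1.51171e-09) = 3.888e-05 cm = 0.3888 um

0.3888


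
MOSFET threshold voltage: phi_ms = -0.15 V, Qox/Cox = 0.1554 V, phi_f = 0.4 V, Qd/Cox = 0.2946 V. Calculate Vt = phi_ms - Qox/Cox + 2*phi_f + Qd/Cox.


Step 1: Vt = phi_ms - Qox/Cox + 2*phi_f + Qd/Cox
Step 2: Vt = -0.15 - 0.1554 + 2*0.4 + 0.2946
Step 3: Vt = -0.15 - 0.1554 + 0.8 + 0.2946
Step 4: Vt = 0.7892 V

0.7892


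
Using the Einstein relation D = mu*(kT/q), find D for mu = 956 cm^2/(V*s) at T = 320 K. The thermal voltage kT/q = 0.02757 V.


Step 1: D = mu * (kT/q)
Step 2: D = 956 * 0.02757
Step 3: D = 26.36 cm^2/s

26.36


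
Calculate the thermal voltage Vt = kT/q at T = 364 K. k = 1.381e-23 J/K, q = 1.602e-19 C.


Step 1: kT = 1.381e-23 * 364 = 5.02684e-21 J
Step 2: Vt = kT/q = 5.02684e-21 / 1.602e-19
Step 3: Vt = 0.03138 V

0.03138


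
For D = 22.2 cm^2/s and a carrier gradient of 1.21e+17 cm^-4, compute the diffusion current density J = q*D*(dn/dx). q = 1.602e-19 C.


Step 1: J = q * D * (dn/dx)
Step 2: J = 1.602e-19 * 22.2 * 1.21e+17
Step 3: J = 4.30e-01 A/cm^2

4.30e-01


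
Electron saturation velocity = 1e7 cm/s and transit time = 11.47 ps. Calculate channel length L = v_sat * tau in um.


Step 1: tau in seconds = 11.47 ps * 1e-12 = 1.1470e-11 s
Step 2: L = v_sat * tau = 1e7 * 1.1470e-11 = 1.1470e-04 cm
Step 3: L in um = 1.1470e-04 * 1e4 = 1.147 um

1.147


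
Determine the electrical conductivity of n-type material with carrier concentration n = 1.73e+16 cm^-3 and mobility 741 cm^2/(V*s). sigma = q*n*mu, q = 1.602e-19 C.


Step 1: sigma = q * n * mu
Step 2: sigma = 1.602e-19 * 1.73e+16 * 741
Step 3: sigma = 2.054e+00 S/cm

2.054e+00


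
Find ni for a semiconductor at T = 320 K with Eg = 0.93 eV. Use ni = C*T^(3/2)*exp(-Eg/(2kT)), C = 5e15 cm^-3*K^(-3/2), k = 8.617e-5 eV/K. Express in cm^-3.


Step 1: Compute kT = 8.617e-5 * 320 = 0.0275744 eV
Step 2: Exponent = -Eg/(2kT) = -0.93/(2*0.0275744) = -16.86347
Step 3: T^(3/2) = 320^1.5 = 5724.33
Step 4: ni = 5e15 * 5724.33 * exp(-16.86347) = 1.36e+12 cm^-3

1.36e+12


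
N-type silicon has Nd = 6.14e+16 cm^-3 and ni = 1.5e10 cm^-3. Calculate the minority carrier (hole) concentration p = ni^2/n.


Step 1: Since Nd >> ni, n ≈ Nd = 6.14e+16 cm^-3
Step 2: p = ni^2 / n = (1.5e10)^2 / 6.14e+16
Step 3: p = 2.25e20 / 6.14e+16 = 3.66e+03 cm^-3

3.66e+03


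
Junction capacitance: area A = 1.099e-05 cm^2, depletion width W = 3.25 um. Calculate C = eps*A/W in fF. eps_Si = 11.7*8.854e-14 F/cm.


Step 1: eps_Si = 11.7 * 8.854e-14 = 1.035918e-12 F/cm
Step 2: W in cm = 3.25 * 1e-4 = 3.25e-04 cm
Step 3: C = 1.035918e-12 * 1.099e-05 / 3.25e-04 = 3.502997e-14 F
Step 4: C = 35.03 fF

35.03


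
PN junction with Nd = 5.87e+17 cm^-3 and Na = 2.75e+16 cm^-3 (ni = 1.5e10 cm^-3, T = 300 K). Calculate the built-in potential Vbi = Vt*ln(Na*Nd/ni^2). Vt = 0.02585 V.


Step 1: Compute Na*Nd/ni^2 = 2.75e+16 * 5.87e+17 / (1.5e10)^2 = 7.1744e+13
Step 2: ln(7.1744e+13) = 31.9041
Step 3: Vbi = 0.02585 * 31.9041 = 0.825 V

0.825


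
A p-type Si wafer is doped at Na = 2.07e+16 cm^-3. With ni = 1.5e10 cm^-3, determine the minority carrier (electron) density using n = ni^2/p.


Step 1: Majority hole concentration p ≈ Na = 2.07e+16 cm^-3
Step 2: n = ni^2 / Na = (1.5e10)^2 / 2.07e+16
Step 3: n = 1.09e+04 cm^-3

1.09e+04


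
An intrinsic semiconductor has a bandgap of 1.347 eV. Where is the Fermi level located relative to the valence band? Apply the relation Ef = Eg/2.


Step 1: For an intrinsic semiconductor, the Fermi level sits at midgap.
Step 2: Ef = Eg / 2 = 1.347 / 2 = 0.6735 eV

0.6735


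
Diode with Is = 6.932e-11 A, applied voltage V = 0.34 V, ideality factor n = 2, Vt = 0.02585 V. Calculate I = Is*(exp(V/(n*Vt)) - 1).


Step 1: V/(n*Vt) = 0.34/(2*0.02585) = 6.5764
Step 2: exp(6.5764) = 7.1795e+02
Step 3: I = 6.932e-11 * (7.1795e+02 - 1) = 4.97e-08 A

4.97e-08


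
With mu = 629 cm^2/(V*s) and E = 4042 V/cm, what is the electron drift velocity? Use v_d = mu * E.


Step 1: v_d = mu * E
Step 2: v_d = 629 * 4042 = 2542418
Step 3: v_d = 2.54e+06 cm/s

2.54e+06


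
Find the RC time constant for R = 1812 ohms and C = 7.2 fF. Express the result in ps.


Step 1: tau = R * C
Step 2: tau = 1812 * 7.2 fF = 1812 * 7.2e-15 F
Step 3: tau = 1.30464e-11 s = 13.0464 ps

13.0464


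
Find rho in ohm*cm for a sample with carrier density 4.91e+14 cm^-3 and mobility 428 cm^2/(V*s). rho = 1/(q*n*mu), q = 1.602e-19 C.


Step 1: sigma = q * n * mu = 1.602e-19 * 4.91e+14 * 428 = 3.36657e-02 S/cm
Step 2: rho = 1 / sigma = 1 / 3.36657e-02 = 29.7 ohm*cm

29.7


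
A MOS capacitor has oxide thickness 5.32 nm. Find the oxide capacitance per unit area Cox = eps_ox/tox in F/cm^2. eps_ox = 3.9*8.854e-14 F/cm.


Step 1: eps_ox = 3.9 * 8.854e-14 = 3.45306e-13 F/cm
Step 2: tox in cm = 5.32 nm * 1e-7 = 5.3200e-07 cm
Step 3: Cox = 3.45306e-13 / 5.3200e-07 = 6.49e-07 F/cm^2

6.49e-07


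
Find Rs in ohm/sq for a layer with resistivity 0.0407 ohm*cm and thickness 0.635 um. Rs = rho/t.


Step 1: Convert thickness to cm: t = 0.635 um = 6.3500e-05 cm
Step 2: Rs = rho / t = 0.0407 / 6.3500e-05
Step 3: Rs = 640.9 ohm/sq

640.9


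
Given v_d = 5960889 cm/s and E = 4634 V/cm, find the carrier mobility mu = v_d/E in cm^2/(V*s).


Step 1: mu = v_d / E
Step 2: mu = 5960889 / 4634
Step 3: mu = 1286.34 cm^2/(V*s)

1286.34


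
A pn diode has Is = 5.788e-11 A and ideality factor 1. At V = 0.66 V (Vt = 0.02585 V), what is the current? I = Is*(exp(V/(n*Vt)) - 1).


Step 1: V/(n*Vt) = 0.66/(1*0.02585) = 25.5319
Step 2: exp(25.5319) = 1.2256e+11
Step 3: I = 5.788e-11 * (1.2256e+11 - 1) = 7.09e+00 A

7.09e+00


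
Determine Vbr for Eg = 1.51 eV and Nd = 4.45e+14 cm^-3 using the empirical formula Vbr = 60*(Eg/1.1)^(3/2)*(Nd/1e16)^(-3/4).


Step 1: Eg/1.1 = 1.51/1.1 = 1.372727
Step 2: (Eg/1.1)^1.5 = 1.372727^1.5 = 1.608334
Step 3: (Nd/1e16)^(-0.75) = (0.0445)^(-0.75) = 10.321195
Step 4: Vbr = 60 * 1.608334 * 10.321195 = 996.0 V

996.0


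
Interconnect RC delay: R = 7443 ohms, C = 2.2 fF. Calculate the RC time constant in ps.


Step 1: tau = R * C
Step 2: tau = 7443 * 2.2 fF = 7443 * 2.2e-15 F
Step 3: tau = 1.63746e-11 s = 16.3746 ps

16.3746


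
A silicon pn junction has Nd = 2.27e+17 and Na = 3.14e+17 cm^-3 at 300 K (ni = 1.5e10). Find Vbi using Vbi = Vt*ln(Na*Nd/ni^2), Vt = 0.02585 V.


Step 1: Compute Na*Nd/ni^2 = 3.14e+17 * 2.27e+17 / (1.5e10)^2 = 3.1679e+14
Step 2: ln(3.1679e+14) = 33.3893
Step 3: Vbi = 0.02585 * 33.3893 = 0.863 V

0.863


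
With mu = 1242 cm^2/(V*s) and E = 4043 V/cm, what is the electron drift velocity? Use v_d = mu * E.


Step 1: v_d = mu * E
Step 2: v_d = 1242 * 4043 = 5021406
Step 3: v_d = 5.02e+06 cm/s

5.02e+06


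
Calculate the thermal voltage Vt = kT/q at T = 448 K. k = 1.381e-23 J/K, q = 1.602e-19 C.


Step 1: kT = 1.381e-23 * 448 = 6.18688e-21 J
Step 2: Vt = kT/q = 6.18688e-21 / 1.602e-19
Step 3: Vt = 0.03862 V

0.03862


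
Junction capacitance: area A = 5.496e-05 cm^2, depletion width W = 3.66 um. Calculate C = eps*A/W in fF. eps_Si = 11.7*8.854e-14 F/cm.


Step 1: eps_Si = 11.7 * 8.854e-14 = 1.035918e-12 F/cm
Step 2: W in cm = 3.66 * 1e-4 = 3.66e-04 cm
Step 3: C = 1.035918e-12 * 5.496e-05 / 3.66e-04 = 1.555575e-13 F
Step 4: C = 155.56 fF

155.56


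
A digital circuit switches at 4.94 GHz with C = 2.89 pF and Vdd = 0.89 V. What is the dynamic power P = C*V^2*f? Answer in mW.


Step 1: V^2 = 0.89^2 = 0.7921 V^2
Step 2: P = C*V^2*f = 2.89e-12 F * 0.7921 * 4.94e9 Hz
Step 3: P = 1.130849486e-02 W
Step 4: P = 11.308 mW

11.308


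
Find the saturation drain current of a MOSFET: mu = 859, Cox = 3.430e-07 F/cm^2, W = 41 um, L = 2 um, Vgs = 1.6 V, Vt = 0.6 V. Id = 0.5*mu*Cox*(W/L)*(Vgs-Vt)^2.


Step 1: Overdrive voltage Vov = Vgs - Vt = 1.6 - 0.6 = 1.0 V
Step 2: W/L = 41/2 = 20.5
Step 3: Id = 0.5 * 859 * 3.430e-07 * 20.5 * 1.0^2
Step 4: Id = 3.02e-03 A

3.02e-03


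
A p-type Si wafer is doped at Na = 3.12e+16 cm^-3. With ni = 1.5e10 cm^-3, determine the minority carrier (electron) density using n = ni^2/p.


Step 1: Majority hole concentration p ≈ Na = 3.12e+16 cm^-3
Step 2: n = ni^2 / Na = (1.5e10)^2 / 3.12e+16
Step 3: n = 7.21e+03 cm^-3

7.21e+03


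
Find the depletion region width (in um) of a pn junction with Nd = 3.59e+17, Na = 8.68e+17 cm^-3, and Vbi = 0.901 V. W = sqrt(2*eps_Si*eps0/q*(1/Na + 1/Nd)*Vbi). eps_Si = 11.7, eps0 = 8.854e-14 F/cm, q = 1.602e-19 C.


Step 1: 1/Na + 1/Nd = 1/8.68e+17 + 1/3.59e+17 = 3.93759e-18
Step 2: 2*eps*eps0/q = 2*11.7*8.854e-14/1.602e-19 = 1.293281e+07
Step 3: W^2 = 1.293281e+07 * 3.93759e-18 * 0.901 = 4.58826e-11
Step 4: W = sqrt(4.58826e-11) = 6.774e-06 cm = 0.06774 um

0.06774


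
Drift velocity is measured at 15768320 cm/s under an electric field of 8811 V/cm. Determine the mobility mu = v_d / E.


Step 1: mu = v_d / E
Step 2: mu = 15768320 / 8811
Step 3: mu = 1789.62 cm^2/(V*s)

1789.62


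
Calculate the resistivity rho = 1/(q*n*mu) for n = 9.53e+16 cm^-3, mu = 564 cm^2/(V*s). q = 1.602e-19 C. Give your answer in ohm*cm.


Step 1: sigma = q * n * mu = 1.602e-19 * 9.53e+16 * 564 = 8.61062e+00 S/cm
Step 2: rho = 1 / sigma = 1 / 8.61062e+00 = 0.1161 ohm*cm

0.1161


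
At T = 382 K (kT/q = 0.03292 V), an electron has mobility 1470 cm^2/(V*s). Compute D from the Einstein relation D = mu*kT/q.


Step 1: D = mu * (kT/q)
Step 2: D = 1470 * 0.03292
Step 3: D = 48.39 cm^2/s

48.39


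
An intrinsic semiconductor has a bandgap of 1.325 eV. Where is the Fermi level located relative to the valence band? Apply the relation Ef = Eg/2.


Step 1: For an intrinsic semiconductor, the Fermi level sits at midgap.
Step 2: Ef = Eg / 2 = 1.325 / 2 = 0.6625 eV

0.6625


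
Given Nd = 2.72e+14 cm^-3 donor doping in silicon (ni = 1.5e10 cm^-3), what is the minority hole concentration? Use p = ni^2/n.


Step 1: Since Nd >> ni, n ≈ Nd = 2.72e+14 cm^-3
Step 2: p = ni^2 / n = (1.5e10)^2 / 2.72e+14
Step 3: p = 2.25e20 / 2.72e+14 = 8.27e+05 cm^-3

8.27e+05


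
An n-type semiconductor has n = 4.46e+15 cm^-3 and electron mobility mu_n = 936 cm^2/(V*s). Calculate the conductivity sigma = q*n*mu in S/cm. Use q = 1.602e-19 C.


Step 1: sigma = q * n * mu
Step 2: sigma = 1.602e-19 * 4.46e+15 * 936
Step 3: sigma = 6.688e-01 S/cm

6.688e-01


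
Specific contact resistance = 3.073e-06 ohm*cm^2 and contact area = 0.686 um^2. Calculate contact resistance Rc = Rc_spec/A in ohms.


Step 1: Convert area to cm^2: 0.686 um^2 = 6.8600e-09 cm^2
Step 2: Rc = Rc_spec / A = 3.073e-06 / 6.8600e-09
Step 3: Rc = 4.48e+02 ohms

4.48e+02


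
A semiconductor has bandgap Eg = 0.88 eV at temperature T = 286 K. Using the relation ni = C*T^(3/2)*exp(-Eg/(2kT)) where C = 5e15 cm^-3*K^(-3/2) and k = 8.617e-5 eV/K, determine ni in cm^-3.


Step 1: Compute kT = 8.617e-5 * 286 = 0.02464462 eV
Step 2: Exponent = -Eg/(2kT) = -0.88/(2*0.02464462) = -17.85380
Step 3: T^(3/2) = 286^1.5 = 4836.70
Step 4: ni = 5e15 * 4836.70 * exp(-17.85380) = 4.26e+11 cm^-3

4.26e+11
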